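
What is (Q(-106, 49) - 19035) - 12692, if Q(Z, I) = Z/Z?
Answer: -31726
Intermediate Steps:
Q(Z, I) = 1
(Q(-106, 49) - 19035) - 12692 = (1 - 19035) - 12692 = -19034 - 12692 = -31726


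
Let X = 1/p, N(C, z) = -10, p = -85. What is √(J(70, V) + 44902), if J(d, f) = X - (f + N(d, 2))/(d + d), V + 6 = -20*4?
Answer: √15896669145/595 ≈ 211.90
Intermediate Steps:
X = -1/85 (X = 1/(-85) = -1/85 ≈ -0.011765)
V = -86 (V = -6 - 20*4 = -6 - 80 = -86)
J(d, f) = -1/85 - (-10 + f)/(2*d) (J(d, f) = -1/85 - (f - 10)/(d + d) = -1/85 - (-10 + f)/(2*d))
√(J(70, V) + 44902) = √((5 - ½*(-86) - 1/85*70)/70 + 44902) = √((5 + 43 - 14/17)/70 + 44902) = √((1/70)*(802/17) + 44902) = √(401/595 + 44902) = √(26717091/595) = √15896669145/595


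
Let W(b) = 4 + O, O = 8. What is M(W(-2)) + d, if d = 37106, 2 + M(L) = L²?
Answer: 37248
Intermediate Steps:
W(b) = 12 (W(b) = 4 + 8 = 12)
M(L) = -2 + L²
M(W(-2)) + d = (-2 + 12²) + 37106 = (-2 + 144) + 37106 = 142 + 37106 = 37248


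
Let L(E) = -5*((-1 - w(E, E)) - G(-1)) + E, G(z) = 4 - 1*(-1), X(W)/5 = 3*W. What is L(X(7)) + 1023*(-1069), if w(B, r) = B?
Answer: -1092927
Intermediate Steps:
X(W) = 15*W (X(W) = 5*(3*W) = 15*W)
G(z) = 5 (G(z) = 4 + 1 = 5)
L(E) = 30 + 6*E (L(E) = -5*((-1 - E) - 1*5) + E = -5*((-1 - E) - 5) + E = -5*(-6 - E) + E = (30 + 5*E) + E = 30 + 6*E)
L(X(7)) + 1023*(-1069) = (30 + 6*(15*7)) + 1023*(-1069) = (30 + 6*105) - 1093587 = (30 + 630) - 1093587 = 660 - 1093587 = -1092927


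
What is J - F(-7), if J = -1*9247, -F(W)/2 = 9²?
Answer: -9085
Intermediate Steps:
F(W) = -162 (F(W) = -2*9² = -2*81 = -162)
J = -9247
J - F(-7) = -9247 - 1*(-162) = -9247 + 162 = -9085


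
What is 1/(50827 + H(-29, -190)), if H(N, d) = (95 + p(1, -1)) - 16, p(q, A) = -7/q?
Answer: 1/50899 ≈ 1.9647e-5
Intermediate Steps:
H(N, d) = 72 (H(N, d) = (95 - 7/1) - 16 = (95 - 7*1) - 16 = (95 - 7) - 16 = 88 - 16 = 72)
1/(50827 + H(-29, -190)) = 1/(50827 + 72) = 1/50899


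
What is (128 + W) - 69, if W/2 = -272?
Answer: -485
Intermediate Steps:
W = -544 (W = 2*(-272) = -544)
(128 + W) - 69 = (128 - 544) - 69 = -416 - 69 = -485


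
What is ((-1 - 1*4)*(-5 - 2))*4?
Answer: 140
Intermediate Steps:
((-1 - 1*4)*(-5 - 2))*4 = ((-1 - 4)*(-7))*4 = -5*(-7)*4 = 35*4 = 140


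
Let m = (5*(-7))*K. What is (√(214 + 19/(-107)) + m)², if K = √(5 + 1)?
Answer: 809329/107 - 70*√14688318/107 ≈ 5056.6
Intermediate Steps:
K = √6 ≈ 2.4495
m = -35*√6 (m = (5*(-7))*√6 = -35*√6 ≈ -85.732)
(√(214 + 19/(-107)) + m)² = (√(214 + 19/(-107)) - 35*√6)² = (√(214 + 19*(-1/107)) - 35*√6)² = (√(214 - 19/107) - 35*√6)² = (√(22879/107) - 35*√6)² = (√2448053/107 - 35*√6)² = (-35*√6 + √2448053/107)²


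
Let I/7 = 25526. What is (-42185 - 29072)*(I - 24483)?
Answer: -10987758143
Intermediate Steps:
I = 178682 (I = 7*25526 = 178682)
(-42185 - 29072)*(I - 24483) = (-42185 - 29072)*(178682 - 24483) = -71257*154199 = -10987758143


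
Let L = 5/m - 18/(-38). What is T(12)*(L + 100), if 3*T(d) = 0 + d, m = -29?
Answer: 221064/551 ≈ 401.21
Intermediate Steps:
T(d) = d/3 (T(d) = (0 + d)/3 = d/3)
L = 166/551 (L = 5/(-29) - 18/(-38) = 5*(-1/29) - 18*(-1/38) = -5/29 + 9/19 = 166/551 ≈ 0.30127)
T(12)*(L + 100) = ((1/3)*12)*(166/551 + 100) = 4*(55266/551) = 221064/551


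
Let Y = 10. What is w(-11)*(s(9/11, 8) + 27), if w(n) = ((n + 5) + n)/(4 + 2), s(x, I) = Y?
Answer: -629/6 ≈ -104.83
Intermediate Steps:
s(x, I) = 10
w(n) = ⅚ + n/3 (w(n) = ((5 + n) + n)/6 = (5 + 2*n)*(⅙) = ⅚ + n/3)
w(-11)*(s(9/11, 8) + 27) = (⅚ + (⅓)*(-11))*(10 + 27) = (⅚ - 11/3)*37 = -17/6*37 = -629/6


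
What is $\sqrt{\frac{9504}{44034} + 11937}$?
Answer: $\frac{\sqrt{642949438953}}{7339} \approx 109.26$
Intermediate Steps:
$\sqrt{\frac{9504}{44034} + 11937} = \sqrt{9504 \cdot \frac{1}{44034} + 11937} = \sqrt{\frac{1584}{7339} + 11937} = \sqrt{\frac{87607227}{7339}} = \frac{\sqrt{642949438953}}{7339}$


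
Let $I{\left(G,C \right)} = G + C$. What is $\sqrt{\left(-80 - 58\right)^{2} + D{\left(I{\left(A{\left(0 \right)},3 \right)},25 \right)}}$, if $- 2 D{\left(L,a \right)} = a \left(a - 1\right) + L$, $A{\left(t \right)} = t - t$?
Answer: $\frac{21 \sqrt{170}}{2} \approx 136.9$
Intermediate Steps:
$A{\left(t \right)} = 0$
$I{\left(G,C \right)} = C + G$
$D{\left(L,a \right)} = - \frac{L}{2} - \frac{a \left(-1 + a\right)}{2}$ ($D{\left(L,a \right)} = - \frac{a \left(a - 1\right) + L}{2} = - \frac{a \left(-1 + a\right) + L}{2} = - \frac{L + a \left(-1 + a\right)}{2} = - \frac{L}{2} - \frac{a \left(-1 + a\right)}{2}$)
$\sqrt{\left(-80 - 58\right)^{2} + D{\left(I{\left(A{\left(0 \right)},3 \right)},25 \right)}} = \sqrt{\left(-80 - 58\right)^{2} - \left(- \frac{25}{2} + \frac{625}{2} + \frac{3 + 0}{2}\right)} = \sqrt{\left(-138\right)^{2} - \frac{603}{2}} = \sqrt{19044 - \frac{603}{2}} = \sqrt{\frac{37485}{2}} = \frac{21 \sqrt{170}}{2}$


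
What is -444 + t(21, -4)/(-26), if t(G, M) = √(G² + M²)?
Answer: -444 - √457/26 ≈ -444.82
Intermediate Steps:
-444 + t(21, -4)/(-26) = -444 + √(21² + (-4)²)/(-26) = -444 + √(441 + 16)*(-1/26) = -444 + √457*(-1/26) = -444 - √457/26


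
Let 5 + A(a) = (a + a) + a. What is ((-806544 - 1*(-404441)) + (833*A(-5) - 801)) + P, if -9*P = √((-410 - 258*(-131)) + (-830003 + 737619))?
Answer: -419564 - 14*I*√301/9 ≈ -4.1956e+5 - 26.988*I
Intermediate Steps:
A(a) = -5 + 3*a (A(a) = -5 + ((a + a) + a) = -5 + (2*a + a) = -5 + 3*a)
P = -14*I*√301/9 (P = -√((-410 - 258*(-131)) + (-830003 + 737619))/9 = -√((-410 + 33798) - 92384)/9 = -√(33388 - 92384)/9 = -14*I*√301/9 ≈ -26.988*I)
((-806544 - 1*(-404441)) + (833*A(-5) - 801)) + P = ((-806544 - 1*(-404441)) + (833*(-5 + 3*(-5)) - 801)) - 14*I*√301/9 = ((-806544 + 404441) + (833*(-5 - 15) - 801)) - 14*I*√301/9 = (-402103 + (833*(-20) - 801)) - 14*I*√301/9 = (-402103 + (-16660 - 801)) - 14*I*√301/9 = (-402103 - 17461) - 14*I*√301/9 = -419564 - 14*I*√301/9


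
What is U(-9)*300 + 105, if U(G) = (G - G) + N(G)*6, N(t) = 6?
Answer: 10905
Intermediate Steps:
U(G) = 36 (U(G) = (G - G) + 6*6 = 0 + 36 = 36)
U(-9)*300 + 105 = 36*300 + 105 = 10800 + 105 = 10905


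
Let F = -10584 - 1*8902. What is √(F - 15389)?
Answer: 15*I*√155 ≈ 186.75*I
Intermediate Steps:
F = -19486 (F = -10584 - 8902 = -19486)
√(F - 15389) = √(-19486 - 15389) = √(-34875) = 15*I*√155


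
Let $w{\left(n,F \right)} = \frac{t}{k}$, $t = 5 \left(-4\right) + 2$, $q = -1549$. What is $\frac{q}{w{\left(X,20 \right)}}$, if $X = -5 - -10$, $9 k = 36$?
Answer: $\frac{3098}{9} \approx 344.22$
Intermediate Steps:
$k = 4$ ($k = \frac{1}{9} \cdot 36 = 4$)
$t = -18$ ($t = -20 + 2 = -18$)
$X = 5$ ($X = -5 + 10 = 5$)
$w{\left(n,F \right)} = - \frac{9}{2}$ ($w{\left(n,F \right)} = - \frac{18}{4} = \left(-18\right) \frac{1}{4} = - \frac{9}{2}$)
$\frac{q}{w{\left(X,20 \right)}} = - \frac{1549}{- \frac{9}{2}} = \left(-1549\right) \left(- \frac{2}{9}\right) = \frac{3098}{9}$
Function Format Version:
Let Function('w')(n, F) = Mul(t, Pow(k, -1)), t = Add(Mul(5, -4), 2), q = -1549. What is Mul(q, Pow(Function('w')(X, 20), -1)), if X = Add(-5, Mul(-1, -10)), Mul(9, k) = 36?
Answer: Rational(3098, 9) ≈ 344.22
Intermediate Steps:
k = 4 (k = Mul(Rational(1, 9), 36) = 4)
t = -18 (t = Add(-20, 2) = -18)
X = 5 (X = Add(-5, 10) = 5)
Function('w')(n, F) = Rational(-9, 2) (Function('w')(n, F) = Mul(-18, Pow(4, -1)) = Mul(-18, Rational(1, 4)) = Rational(-9, 2))
Mul(q, Pow(Function('w')(X, 20), -1)) = Mul(-1549, Pow(Rational(-9, 2), -1)) = Mul(-1549, Rational(-2, 9)) = Rational(3098, 9)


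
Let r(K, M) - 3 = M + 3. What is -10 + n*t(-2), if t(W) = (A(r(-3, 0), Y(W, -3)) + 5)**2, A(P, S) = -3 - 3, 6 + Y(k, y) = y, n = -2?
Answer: -12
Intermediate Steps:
Y(k, y) = -6 + y
r(K, M) = 6 + M (r(K, M) = 3 + (M + 3) = 3 + (3 + M) = 6 + M)
A(P, S) = -6
t(W) = 1 (t(W) = (-6 + 5)**2 = (-1)**2 = 1)
-10 + n*t(-2) = -10 - 2*1 = -10 - 2 = -12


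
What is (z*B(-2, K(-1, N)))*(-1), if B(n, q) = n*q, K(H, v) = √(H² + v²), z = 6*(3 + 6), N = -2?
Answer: 108*√5 ≈ 241.50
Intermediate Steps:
z = 54 (z = 6*9 = 54)
(z*B(-2, K(-1, N)))*(-1) = (54*(-2*√((-1)² + (-2)²)))*(-1) = (54*(-2*√(1 + 4)))*(-1) = (54*(-2*√5))*(-1) = -108*√5*(-1) = 108*√5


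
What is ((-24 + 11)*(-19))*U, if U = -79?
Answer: -19513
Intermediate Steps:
((-24 + 11)*(-19))*U = ((-24 + 11)*(-19))*(-79) = -13*(-19)*(-79) = 247*(-79) = -19513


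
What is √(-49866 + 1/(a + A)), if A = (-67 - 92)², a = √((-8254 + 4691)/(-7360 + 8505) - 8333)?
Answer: √((-1443458385025 - 199464*I*√683053185)/(28946745 + 4*I*√683053185)) ≈ 0.e-10 - 223.31*I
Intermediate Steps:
a = 4*I*√683053185/1145 (a = √(-3563/1145 - 8333) = √(-9544848/1145) = 4*I*√683053185/1145 ≈ 91.302*I)
A = 25281 (A = (-159)² = 25281)
√(-49866 + 1/(a + A)) = √(-49866 + 1/(4*I*√683053185/1145 + 25281)) = √(-49866 + 1/(25281 + 4*I*√683053185/1145))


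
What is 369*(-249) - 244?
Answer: -92125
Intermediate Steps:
369*(-249) - 244 = -91881 - 244 = -92125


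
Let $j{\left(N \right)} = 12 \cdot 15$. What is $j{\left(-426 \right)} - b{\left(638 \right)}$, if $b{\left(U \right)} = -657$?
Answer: $837$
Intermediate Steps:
$j{\left(N \right)} = 180$
$j{\left(-426 \right)} - b{\left(638 \right)} = 180 - -657 = 180 + 657 = 837$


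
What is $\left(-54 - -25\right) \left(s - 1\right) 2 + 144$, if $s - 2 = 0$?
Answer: $86$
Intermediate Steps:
$s = 2$ ($s = 2 + 0 = 2$)
$\left(-54 - -25\right) \left(s - 1\right) 2 + 144 = \left(-54 - -25\right) \left(2 - 1\right) 2 + 144 = \left(-54 + 25\right) 1 \cdot 2 + 144 = \left(-29\right) 2 + 144 = -58 + 144 = 86$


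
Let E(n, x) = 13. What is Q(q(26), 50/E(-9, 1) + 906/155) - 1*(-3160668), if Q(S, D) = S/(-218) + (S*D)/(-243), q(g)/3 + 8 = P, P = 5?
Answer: 37486443820469/11860290 ≈ 3.1607e+6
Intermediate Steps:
q(g) = -9 (q(g) = -24 + 3*5 = -24 + 15 = -9)
Q(S, D) = -S/218 - D*S/243 (Q(S, D) = S*(-1/218) + (D*S)*(-1/243) = -S/218 - D*S/243)
Q(q(26), 50/E(-9, 1) + 906/155) - 1*(-3160668) = -1/52974*(-9)*(243 + 218*(50/13 + 906/155)) - 1*(-3160668) = -1/52974*(-9)*(243 + 218*(50*(1/13) + 906*(1/155))) + 3160668 = -1/52974*(-9)*(243 + 218*(50/13 + 906/155)) + 3160668 = -1/52974*(-9)*(243 + 218*(19528/2015)) + 3160668 = -1/52974*(-9)*(243 + 4257104/2015) + 3160668 = -1/52974*(-9)*4746749/2015 + 3160668 = 4746749/11860290 + 3160668 = 37486443820469/11860290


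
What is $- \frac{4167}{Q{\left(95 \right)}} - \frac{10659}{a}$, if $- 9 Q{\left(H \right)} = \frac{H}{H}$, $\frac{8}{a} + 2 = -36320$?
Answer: $\frac{193728111}{4} \approx 4.8432 \cdot 10^{7}$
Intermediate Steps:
$a = - \frac{4}{18161}$ ($a = \frac{8}{-2 - 36320} = \frac{8}{-36322} = 8 \left(- \frac{1}{36322}\right) = - \frac{4}{18161} \approx -0.00022025$)
$Q{\left(H \right)} = - \frac{1}{9}$ ($Q{\left(H \right)} = - \frac{H \frac{1}{H}}{9} = \left(- \frac{1}{9}\right) 1 = - \frac{1}{9}$)
$- \frac{4167}{Q{\left(95 \right)}} - \frac{10659}{a} = - \frac{4167}{- \frac{1}{9}} - \frac{10659}{- \frac{4}{18161}} = \left(-4167\right) \left(-9\right) - - \frac{193578099}{4} = 37503 + \frac{193578099}{4} = \frac{193728111}{4}$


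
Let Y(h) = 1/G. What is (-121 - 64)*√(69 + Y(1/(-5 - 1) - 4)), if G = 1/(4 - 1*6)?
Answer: -185*√67 ≈ -1514.3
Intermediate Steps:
G = -½ (G = 1/(4 - 6) = 1/(-2) = -½ ≈ -0.50000)
Y(h) = -2 (Y(h) = 1/(-½) = -2)
(-121 - 64)*√(69 + Y(1/(-5 - 1) - 4)) = (-121 - 64)*√(69 - 2) = -185*√67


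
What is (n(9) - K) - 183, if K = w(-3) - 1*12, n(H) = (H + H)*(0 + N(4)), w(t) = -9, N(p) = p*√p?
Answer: -18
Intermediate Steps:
N(p) = p^(3/2)
n(H) = 16*H (n(H) = (H + H)*(0 + 4^(3/2)) = (2*H)*(0 + 8) = (2*H)*8 = 16*H)
K = -21 (K = -9 - 1*12 = -9 - 12 = -21)
(n(9) - K) - 183 = (16*9 - 1*(-21)) - 183 = (144 + 21) - 183 = 165 - 183 = -18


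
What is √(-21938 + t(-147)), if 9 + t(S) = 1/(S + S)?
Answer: I*√38714514/42 ≈ 148.15*I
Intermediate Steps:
t(S) = -9 + 1/(2*S) (t(S) = -9 + 1/(S + S) = -9 + 1/(2*S))
√(-21938 + t(-147)) = √(-21938 + (-9 + (½)/(-147))) = √(-21938 + (-9 + (½)*(-1/147))) = √(-21938 + (-9 - 1/294)) = √(-21938 - 2647/294) = √(-6452419/294) = I*√38714514/42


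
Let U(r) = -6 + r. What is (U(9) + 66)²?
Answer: 4761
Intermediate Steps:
(U(9) + 66)² = ((-6 + 9) + 66)² = (3 + 66)² = 69² = 4761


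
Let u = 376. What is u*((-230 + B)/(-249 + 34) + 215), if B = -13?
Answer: 17471968/215 ≈ 81265.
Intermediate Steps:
u*((-230 + B)/(-249 + 34) + 215) = 376*((-230 - 13)/(-249 + 34) + 215) = 376*(-243/(-215) + 215) = 376*(-243*(-1/215) + 215) = 376*(243/215 + 215) = 376*(46468/215) = 17471968/215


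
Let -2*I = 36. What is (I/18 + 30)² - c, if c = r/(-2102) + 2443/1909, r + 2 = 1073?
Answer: 3371605191/4012718 ≈ 840.23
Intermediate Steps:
r = 1071 (r = -2 + 1073 = 1071)
I = -18 (I = -½*36 = -18)
c = 3090647/4012718 (c = 1071/(-2102) + 2443/1909 = 1071*(-1/2102) + 2443*(1/1909) = -1071/2102 + 2443/1909 = 3090647/4012718 ≈ 0.77021)
(I/18 + 30)² - c = (-18/18 + 30)² - 1*3090647/4012718 = (-18*1/18 + 30)² - 3090647/4012718 = (-1 + 30)² - 3090647/4012718 = 29² - 3090647/4012718 = 841 - 3090647/4012718 = 3371605191/4012718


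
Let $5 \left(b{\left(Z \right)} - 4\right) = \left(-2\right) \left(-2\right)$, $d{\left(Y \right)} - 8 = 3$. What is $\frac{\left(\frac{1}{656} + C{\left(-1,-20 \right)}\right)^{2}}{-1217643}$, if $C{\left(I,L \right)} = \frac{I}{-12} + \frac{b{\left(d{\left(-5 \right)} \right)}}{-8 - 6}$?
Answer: $- \frac{315808441}{5777051688979200} \approx -5.4666 \cdot 10^{-8}$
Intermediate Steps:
$d{\left(Y \right)} = 11$ ($d{\left(Y \right)} = 8 + 3 = 11$)
$b{\left(Z \right)} = \frac{24}{5}$ ($b{\left(Z \right)} = 4 + \frac{\left(-2\right) \left(-2\right)}{5} = 4 + \frac{1}{5} \cdot 4 = 4 + \frac{4}{5} = \frac{24}{5}$)
$C{\left(I,L \right)} = - \frac{12}{35} - \frac{I}{12}$ ($C{\left(I,L \right)} = \frac{I}{-12} + \frac{24}{5 \left(-8 - 6\right)} = I \left(- \frac{1}{12}\right) + \frac{24}{5 \left(-14\right)} = - \frac{I}{12} + \frac{24}{5} \left(- \frac{1}{14}\right) = - \frac{I}{12} - \frac{12}{35} = - \frac{12}{35} - \frac{I}{12}$)
$\frac{\left(\frac{1}{656} + C{\left(-1,-20 \right)}\right)^{2}}{-1217643} = \frac{\left(\frac{1}{656} - \frac{109}{420}\right)^{2}}{-1217643} = \left(\frac{1}{656} + \left(- \frac{12}{35} + \frac{1}{12}\right)\right)^{2} \left(- \frac{1}{1217643}\right) = \left(\frac{1}{656} - \frac{109}{420}\right)^{2} \left(- \frac{1}{1217643}\right) = \left(- \frac{17771}{68880}\right)^{2} \left(- \frac{1}{1217643}\right) = \frac{315808441}{4744454400} \left(- \frac{1}{1217643}\right) = - \frac{315808441}{5777051688979200}$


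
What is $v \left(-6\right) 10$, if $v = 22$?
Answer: $-1320$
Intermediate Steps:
$v \left(-6\right) 10 = 22 \left(-6\right) 10 = \left(-132\right) 10 = -1320$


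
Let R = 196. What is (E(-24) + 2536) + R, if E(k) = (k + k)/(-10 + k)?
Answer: 46468/17 ≈ 2733.4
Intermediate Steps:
E(k) = 2*k/(-10 + k) (E(k) = (2*k)/(-10 + k) = 2*k/(-10 + k))
(E(-24) + 2536) + R = (2*(-24)/(-10 - 24) + 2536) + 196 = (2*(-24)/(-34) + 2536) + 196 = (2*(-24)*(-1/34) + 2536) + 196 = (24/17 + 2536) + 196 = 43136/17 + 196 = 46468/17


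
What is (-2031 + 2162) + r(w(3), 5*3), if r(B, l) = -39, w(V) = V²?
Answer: 92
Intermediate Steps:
(-2031 + 2162) + r(w(3), 5*3) = (-2031 + 2162) - 39 = 131 - 39 = 92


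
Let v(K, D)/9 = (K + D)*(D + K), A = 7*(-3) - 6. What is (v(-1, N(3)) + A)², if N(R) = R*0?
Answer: 324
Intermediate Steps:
N(R) = 0
A = -27 (A = -21 - 6 = -27)
v(K, D) = 9*(D + K)² (v(K, D) = 9*((K + D)*(D + K)) = 9*((D + K)*(D + K)) = 9*(D + K)²)
(v(-1, N(3)) + A)² = (9*(0 - 1)² - 27)² = (9*(-1)² - 27)² = (9*1 - 27)² = (9 - 27)² = (-18)² = 324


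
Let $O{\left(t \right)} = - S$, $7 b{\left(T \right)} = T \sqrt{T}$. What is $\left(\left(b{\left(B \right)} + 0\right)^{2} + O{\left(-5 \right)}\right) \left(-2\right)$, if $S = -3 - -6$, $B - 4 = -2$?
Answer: $\frac{278}{49} \approx 5.6735$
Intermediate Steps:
$B = 2$ ($B = 4 - 2 = 2$)
$b{\left(T \right)} = \frac{T^{\frac{3}{2}}}{7}$ ($b{\left(T \right)} = \frac{T \sqrt{T}}{7} = \frac{T^{\frac{3}{2}}}{7}$)
$S = 3$ ($S = -3 + 6 = 3$)
$O{\left(t \right)} = -3$ ($O{\left(t \right)} = \left(-1\right) 3 = -3$)
$\left(\left(b{\left(B \right)} + 0\right)^{2} + O{\left(-5 \right)}\right) \left(-2\right) = \left(\left(\frac{2^{\frac{3}{2}}}{7} + 0\right)^{2} - 3\right) \left(-2\right) = \left(\left(\frac{2 \sqrt{2}}{7} + 0\right)^{2} - 3\right) \left(-2\right) = \left(\left(\frac{2 \sqrt{2}}{7}\right)^{2} - 3\right) \left(-2\right) = \left(\frac{8}{49} - 3\right) \left(-2\right) = \left(- \frac{139}{49}\right) \left(-2\right) = \frac{278}{49}$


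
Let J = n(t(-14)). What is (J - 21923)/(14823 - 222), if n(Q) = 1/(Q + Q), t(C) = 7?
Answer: -102307/68138 ≈ -1.5015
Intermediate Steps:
n(Q) = 1/(2*Q)
J = 1/14 (J = (½)/7 = (½)*(⅐) = 1/14 ≈ 0.071429)
(J - 21923)/(14823 - 222) = (1/14 - 21923)/(14823 - 222) = -306921/14/14601 = -306921/14*1/14601 = -102307/68138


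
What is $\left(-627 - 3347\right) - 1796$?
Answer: $-5770$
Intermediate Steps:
$\left(-627 - 3347\right) - 1796 = -3974 - 1796 = -5770$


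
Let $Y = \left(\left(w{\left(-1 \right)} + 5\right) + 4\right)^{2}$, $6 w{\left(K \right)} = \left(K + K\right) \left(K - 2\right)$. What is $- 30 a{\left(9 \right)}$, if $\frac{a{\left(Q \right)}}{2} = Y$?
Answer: $-6000$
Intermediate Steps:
$w{\left(K \right)} = \frac{K \left(-2 + K\right)}{3}$ ($w{\left(K \right)} = \frac{\left(K + K\right) \left(K - 2\right)}{6} = \frac{2 K \left(-2 + K\right)}{6} = \frac{K \left(-2 + K\right)}{3}$)
$Y = 100$ ($Y = \left(\left(\frac{1}{3} \left(-1\right) \left(-2 - 1\right) + 5\right) + 4\right)^{2} = \left(\left(\frac{1}{3} \left(-1\right) \left(-3\right) + 5\right) + 4\right)^{2} = \left(\left(1 + 5\right) + 4\right)^{2} = \left(6 + 4\right)^{2} = 10^{2} = 100$)
$a{\left(Q \right)} = 200$ ($a{\left(Q \right)} = 2 \cdot 100 = 200$)
$- 30 a{\left(9 \right)} = \left(-30\right) 200 = -6000$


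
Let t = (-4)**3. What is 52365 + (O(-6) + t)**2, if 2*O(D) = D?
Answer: 56854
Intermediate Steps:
O(D) = D/2
t = -64
52365 + (O(-6) + t)**2 = 52365 + ((1/2)*(-6) - 64)**2 = 52365 + (-3 - 64)**2 = 52365 + (-67)**2 = 52365 + 4489 = 56854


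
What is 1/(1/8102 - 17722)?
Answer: -8102/143583643 ≈ -5.6427e-5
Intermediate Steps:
1/(1/8102 - 17722) = 1/(-143583643/8102) = -8102/143583643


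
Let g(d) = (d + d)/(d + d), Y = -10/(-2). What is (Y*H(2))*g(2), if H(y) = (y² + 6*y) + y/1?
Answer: 90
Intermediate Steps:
H(y) = y² + 7*y (H(y) = (y² + 6*y) + y*1 = (y² + 6*y) + y = y² + 7*y)
Y = 5 (Y = -10*(-½) = 5)
g(d) = 1 (g(d) = (2*d)/((2*d)) = (2*d)*(1/(2*d)) = 1)
(Y*H(2))*g(2) = (5*(2*(7 + 2)))*1 = (5*(2*9))*1 = (5*18)*1 = 90*1 = 90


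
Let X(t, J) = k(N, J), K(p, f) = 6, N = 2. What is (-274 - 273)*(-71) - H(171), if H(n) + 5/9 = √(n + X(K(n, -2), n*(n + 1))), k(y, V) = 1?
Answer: 349538/9 - 2*√43 ≈ 38824.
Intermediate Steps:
X(t, J) = 1
H(n) = -5/9 + √(1 + n) (H(n) = -5/9 + √(n + 1) = -5/9 + √(1 + n))
(-274 - 273)*(-71) - H(171) = (-274 - 273)*(-71) - (-5/9 + √(1 + 171)) = -547*(-71) - (-5/9 + √172) = 38837 - (-5/9 + 2*√43) = 38837 + (5/9 - 2*√43) = 349538/9 - 2*√43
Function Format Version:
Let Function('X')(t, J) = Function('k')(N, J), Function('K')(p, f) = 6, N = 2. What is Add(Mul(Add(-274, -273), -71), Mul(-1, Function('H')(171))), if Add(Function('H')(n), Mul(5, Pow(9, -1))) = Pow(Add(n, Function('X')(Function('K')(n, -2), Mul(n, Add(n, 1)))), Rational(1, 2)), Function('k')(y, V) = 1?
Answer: Add(Rational(349538, 9), Mul(-2, Pow(43, Rational(1, 2)))) ≈ 38824.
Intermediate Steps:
Function('X')(t, J) = 1
Function('H')(n) = Add(Rational(-5, 9), Pow(Add(1, n), Rational(1, 2))) (Function('H')(n) = Add(Rational(-5, 9), Pow(Add(n, 1), Rational(1, 2))) = Add(Rational(-5, 9), Pow(Add(1, n), Rational(1, 2))))
Add(Mul(Add(-274, -273), -71), Mul(-1, Function('H')(171))) = Add(Mul(Add(-274, -273), -71), Mul(-1, Add(Rational(-5, 9), Pow(Add(1, 171), Rational(1, 2))))) = Add(Mul(-547, -71), Mul(-1, Add(Rational(-5, 9), Pow(172, Rational(1, 2))))) = Add(38837, Mul(-1, Add(Rational(-5, 9), Mul(2, Pow(43, Rational(1, 2)))))) = Add(38837, Add(Rational(5, 9), Mul(-2, Pow(43, Rational(1, 2))))) = Add(Rational(349538, 9), Mul(-2, Pow(43, Rational(1, 2))))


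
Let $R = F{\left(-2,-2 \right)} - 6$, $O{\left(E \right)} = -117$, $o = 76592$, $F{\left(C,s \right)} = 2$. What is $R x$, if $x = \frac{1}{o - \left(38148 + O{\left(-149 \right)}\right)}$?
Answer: $- \frac{4}{38561} \approx -0.00010373$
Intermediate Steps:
$R = -4$ ($R = 2 - 6 = -4$)
$x = \frac{1}{38561}$ ($x = \frac{1}{76592 - 38031} = \frac{1}{38561} \approx 2.5933 \cdot 10^{-5}$)
$R x = \left(-4\right) \frac{1}{38561} = - \frac{4}{38561}$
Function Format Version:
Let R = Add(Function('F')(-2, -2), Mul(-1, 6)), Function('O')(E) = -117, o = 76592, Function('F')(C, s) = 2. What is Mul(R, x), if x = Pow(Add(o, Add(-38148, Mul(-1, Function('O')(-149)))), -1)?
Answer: Rational(-4, 38561) ≈ -0.00010373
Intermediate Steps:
R = -4 (R = Add(2, Mul(-1, 6)) = Add(2, -6) = -4)
x = Rational(1, 38561) (x = Pow(Add(76592, Add(-38148, Mul(-1, -117))), -1) = Pow(Add(76592, Add(-38148, 117)), -1) = Pow(Add(76592, -38031), -1) = Pow(38561, -1) = Rational(1, 38561) ≈ 2.5933e-5)
Mul(R, x) = Mul(-4, Rational(1, 38561)) = Rational(-4, 38561)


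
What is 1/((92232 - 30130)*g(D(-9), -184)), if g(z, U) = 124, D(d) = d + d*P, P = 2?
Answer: 1/7700648 ≈ 1.2986e-7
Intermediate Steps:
D(d) = 3*d (D(d) = d + d*2 = d + 2*d = 3*d)
1/((92232 - 30130)*g(D(-9), -184)) = 1/((92232 - 30130)*124) = (1/124)/62102 = (1/62102)*(1/124) = 1/7700648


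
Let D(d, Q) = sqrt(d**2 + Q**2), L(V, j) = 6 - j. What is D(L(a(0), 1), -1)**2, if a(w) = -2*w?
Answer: 26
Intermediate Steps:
D(d, Q) = sqrt(Q**2 + d**2)
D(L(a(0), 1), -1)**2 = (sqrt((-1)**2 + (6 - 1*1)**2))**2 = (sqrt(1 + (6 - 1)**2))**2 = (sqrt(1 + 5**2))**2 = (sqrt(1 + 25))**2 = (sqrt(26))**2 = 26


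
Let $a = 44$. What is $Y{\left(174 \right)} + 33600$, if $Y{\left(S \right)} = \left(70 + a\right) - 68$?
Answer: $33646$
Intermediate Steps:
$Y{\left(S \right)} = 46$ ($Y{\left(S \right)} = \left(70 + 44\right) - 68 = 114 - 68 = 46$)
$Y{\left(174 \right)} + 33600 = 46 + 33600 = 33646$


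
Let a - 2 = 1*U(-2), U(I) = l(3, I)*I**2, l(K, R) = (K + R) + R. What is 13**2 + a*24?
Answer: 121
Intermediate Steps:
l(K, R) = K + 2*R
U(I) = I**2*(3 + 2*I) (U(I) = (3 + 2*I)*I**2 = I**2*(3 + 2*I))
a = -2 (a = 2 + 1*((-2)**2*(3 + 2*(-2))) = 2 + 1*(4*(3 - 4)) = 2 + 1*(4*(-1)) = 2 + 1*(-4) = 2 - 4 = -2)
13**2 + a*24 = 13**2 - 2*24 = 169 - 48 = 121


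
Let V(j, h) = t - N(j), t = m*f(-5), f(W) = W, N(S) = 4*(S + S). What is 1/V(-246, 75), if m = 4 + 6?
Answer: 1/1918 ≈ 0.00052138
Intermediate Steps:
N(S) = 8*S (N(S) = 4*(2*S) = 8*S)
m = 10
t = -50 (t = 10*(-5) = -50)
V(j, h) = -50 - 8*j
1/V(-246, 75) = 1/(-50 - 8*(-246)) = 1/(-50 + 1968) = 1/1918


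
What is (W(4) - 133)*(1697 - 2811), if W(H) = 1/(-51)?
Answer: 7557376/51 ≈ 1.4818e+5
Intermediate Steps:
W(H) = -1/51
(W(4) - 133)*(1697 - 2811) = (-1/51 - 133)*(1697 - 2811) = -6784/51*(-1114) = 7557376/51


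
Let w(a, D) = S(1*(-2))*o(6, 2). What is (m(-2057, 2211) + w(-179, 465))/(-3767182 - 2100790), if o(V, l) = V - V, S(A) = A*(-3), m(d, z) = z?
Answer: -201/533452 ≈ -0.00037679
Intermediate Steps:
S(A) = -3*A
o(V, l) = 0
w(a, D) = 0 (w(a, D) = -3*(-2)*0 = 6*0 = 0)
(m(-2057, 2211) + w(-179, 465))/(-3767182 - 2100790) = (2211 + 0)/(-3767182 - 2100790) = 2211/(-5867972) = 2211*(-1/5867972) = -201/533452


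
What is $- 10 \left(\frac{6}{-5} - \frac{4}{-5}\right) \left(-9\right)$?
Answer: $-36$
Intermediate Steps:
$- 10 \left(\frac{6}{-5} - \frac{4}{-5}\right) \left(-9\right) = - 10 \left(6 \left(- \frac{1}{5}\right) - - \frac{4}{5}\right) \left(-9\right) = - 10 \left(- \frac{6}{5} + \frac{4}{5}\right) \left(-9\right) = \left(-10\right) \left(- \frac{2}{5}\right) \left(-9\right) = 4 \left(-9\right) = -36$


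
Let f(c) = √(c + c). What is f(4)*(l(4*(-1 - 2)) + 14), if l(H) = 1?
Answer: 30*√2 ≈ 42.426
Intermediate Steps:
f(c) = √2*√c (f(c) = √(2*c) = √2*√c)
f(4)*(l(4*(-1 - 2)) + 14) = (√2*√4)*(1 + 14) = (√2*2)*15 = (2*√2)*15 = 30*√2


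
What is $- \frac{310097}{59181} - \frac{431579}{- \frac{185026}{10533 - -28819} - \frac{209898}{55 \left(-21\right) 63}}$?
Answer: $\frac{150482534004143557}{633639860699} \approx 2.3749 \cdot 10^{5}$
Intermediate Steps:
$- \frac{310097}{59181} - \frac{431579}{- \frac{185026}{10533 - -28819} - \frac{209898}{55 \left(-21\right) 63}} = \left(-310097\right) \frac{1}{59181} - \frac{431579}{- \frac{185026}{10533 + 28819} - \frac{209898}{\left(-1155\right) 63}} = - \frac{310097}{59181} - \frac{431579}{- \frac{185026}{39352} - \frac{209898}{-72765}} = - \frac{310097}{59181} - \frac{431579}{\left(-185026\right) \frac{1}{39352} - - \frac{7774}{2695}} = - \frac{310097}{59181} - \frac{431579}{- \frac{92513}{19676} + \frac{7774}{2695}} = - \frac{310097}{59181} - \frac{431579}{- \frac{96361311}{53026820}} = - \frac{310097}{59181} - - \frac{22885261948780}{96361311} = - \frac{310097}{59181} + \frac{22885261948780}{96361311} = \frac{150482534004143557}{633639860699}$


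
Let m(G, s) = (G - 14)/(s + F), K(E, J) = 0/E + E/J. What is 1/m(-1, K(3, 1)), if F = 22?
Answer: -5/3 ≈ -1.6667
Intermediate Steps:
K(E, J) = E/J (K(E, J) = 0 + E/J = E/J)
m(G, s) = (-14 + G)/(22 + s) (m(G, s) = (G - 14)/(s + 22) = (-14 + G)/(22 + s))
1/m(-1, K(3, 1)) = 1/((-14 - 1)/(22 + 3/1)) = 1/(-15/(22 + 3*1)) = 1/(-15/(22 + 3)) = 1/(-15/25) = 1/((1/25)*(-15)) = 1/(-3/5) = -5/3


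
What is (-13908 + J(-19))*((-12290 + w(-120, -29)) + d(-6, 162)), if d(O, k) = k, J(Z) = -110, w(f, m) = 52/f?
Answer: 2550245677/15 ≈ 1.7002e+8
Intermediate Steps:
(-13908 + J(-19))*((-12290 + w(-120, -29)) + d(-6, 162)) = (-13908 - 110)*((-12290 + 52/(-120)) + 162) = -14018*((-12290 + 52*(-1/120)) + 162) = -14018*((-12290 - 13/30) + 162) = -14018*(-368713/30 + 162) = -14018*(-363853/30) = 2550245677/15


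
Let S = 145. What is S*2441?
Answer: 353945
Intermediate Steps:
S*2441 = 145*2441 = 353945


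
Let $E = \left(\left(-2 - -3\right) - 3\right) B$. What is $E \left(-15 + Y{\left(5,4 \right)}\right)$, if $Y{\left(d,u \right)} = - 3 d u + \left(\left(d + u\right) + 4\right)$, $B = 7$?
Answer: $868$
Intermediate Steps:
$E = -14$ ($E = \left(\left(-2 - -3\right) - 3\right) 7 = \left(\left(-2 + 3\right) - 3\right) 7 = \left(1 - 3\right) 7 = \left(-2\right) 7 = -14$)
$Y{\left(d,u \right)} = 4 + d + u - 3 d u$ ($Y{\left(d,u \right)} = - 3 d u + \left(4 + d + u\right) = 4 + d + u - 3 d u$)
$E \left(-15 + Y{\left(5,4 \right)}\right) = - 14 \left(-15 + \left(4 + 5 + 4 - 15 \cdot 4\right)\right) = - 14 \left(-15 + \left(4 + 5 + 4 - 60\right)\right) = - 14 \left(-15 - 47\right) = \left(-14\right) \left(-62\right) = 868$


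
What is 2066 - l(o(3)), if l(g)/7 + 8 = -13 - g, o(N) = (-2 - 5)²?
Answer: 2556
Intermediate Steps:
o(N) = 49 (o(N) = (-7)² = 49)
l(g) = -147 - 7*g (l(g) = -56 + 7*(-13 - g) = -56 + (-91 - 7*g) = -147 - 7*g)
2066 - l(o(3)) = 2066 - (-147 - 7*49) = 2066 - (-147 - 343) = 2066 - 1*(-490) = 2066 + 490 = 2556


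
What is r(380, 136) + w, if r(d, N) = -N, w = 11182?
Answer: 11046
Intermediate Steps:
r(380, 136) + w = -1*136 + 11182 = -136 + 11182 = 11046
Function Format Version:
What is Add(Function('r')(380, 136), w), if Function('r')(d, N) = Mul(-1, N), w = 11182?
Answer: 11046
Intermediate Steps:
Add(Function('r')(380, 136), w) = Add(Mul(-1, 136), 11182) = Add(-136, 11182) = 11046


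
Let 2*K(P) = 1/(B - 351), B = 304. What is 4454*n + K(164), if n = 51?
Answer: 21352475/94 ≈ 2.2715e+5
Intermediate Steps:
K(P) = -1/94 (K(P) = 1/(2*(304 - 351)) = (1/2)/(-47) = (1/2)*(-1/47) = -1/94)
4454*n + K(164) = 4454*51 - 1/94 = 227154 - 1/94 = 21352475/94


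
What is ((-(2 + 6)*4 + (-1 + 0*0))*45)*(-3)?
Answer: 4455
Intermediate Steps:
((-(2 + 6)*4 + (-1 + 0*0))*45)*(-3) = ((-1*8*4 + (-1 + 0))*45)*(-3) = ((-8*4 - 1)*45)*(-3) = ((-32 - 1)*45)*(-3) = -33*45*(-3) = -1485*(-3) = 4455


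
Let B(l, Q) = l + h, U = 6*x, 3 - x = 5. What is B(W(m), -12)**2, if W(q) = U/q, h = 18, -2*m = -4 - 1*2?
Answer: 196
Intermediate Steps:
x = -2 (x = 3 - 1*5 = 3 - 5 = -2)
m = 3 (m = -(-4 - 1*2)/2 = -(-4 - 2)/2 = -1/2*(-6) = 3)
U = -12 (U = 6*(-2) = -12)
W(q) = -12/q
B(l, Q) = 18 + l (B(l, Q) = l + 18 = 18 + l)
B(W(m), -12)**2 = (18 - 12/3)**2 = (18 - 12*1/3)**2 = (18 - 4)**2 = 14**2 = 196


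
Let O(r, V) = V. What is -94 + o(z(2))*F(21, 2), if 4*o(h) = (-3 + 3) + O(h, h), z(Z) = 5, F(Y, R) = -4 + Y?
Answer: -291/4 ≈ -72.750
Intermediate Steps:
o(h) = h/4 (o(h) = ((-3 + 3) + h)/4 = (0 + h)/4 = h/4)
-94 + o(z(2))*F(21, 2) = -94 + ((¼)*5)*(-4 + 21) = -94 + (5/4)*17 = -94 + 85/4 = -291/4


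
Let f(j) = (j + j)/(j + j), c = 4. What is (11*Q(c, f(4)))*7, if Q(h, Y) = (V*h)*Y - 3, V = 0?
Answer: -231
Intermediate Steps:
f(j) = 1 (f(j) = (2*j)/((2*j)) = (2*j)*(1/(2*j)) = 1)
Q(h, Y) = -3 (Q(h, Y) = (0*h)*Y - 3 = 0*Y - 3 = 0 - 3 = -3)
(11*Q(c, f(4)))*7 = (11*(-3))*7 = -33*7 = -231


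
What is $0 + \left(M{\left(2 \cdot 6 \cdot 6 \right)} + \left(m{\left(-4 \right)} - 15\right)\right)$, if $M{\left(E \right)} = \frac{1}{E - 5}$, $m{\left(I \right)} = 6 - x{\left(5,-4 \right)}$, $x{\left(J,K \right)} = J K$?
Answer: $\frac{738}{67} \approx 11.015$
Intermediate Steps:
$m{\left(I \right)} = 26$ ($m{\left(I \right)} = 6 - 5 \left(-4\right) = 6 - -20 = 6 + 20 = 26$)
$M{\left(E \right)} = \frac{1}{-5 + E}$
$0 + \left(M{\left(2 \cdot 6 \cdot 6 \right)} + \left(m{\left(-4 \right)} - 15\right)\right) = 0 + \left(\frac{1}{-5 + 2 \cdot 6 \cdot 6} + \left(26 - 15\right)\right) = 0 + \left(\frac{1}{-5 + 12 \cdot 6} + 11\right) = 0 + \left(\frac{1}{-5 + 72} + 11\right) = 0 + \left(\frac{1}{67} + 11\right) = 0 + \frac{738}{67} = \frac{738}{67}$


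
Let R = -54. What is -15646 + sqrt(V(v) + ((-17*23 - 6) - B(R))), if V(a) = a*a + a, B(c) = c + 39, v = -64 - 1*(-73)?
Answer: -15646 + 2*I*sqrt(73) ≈ -15646.0 + 17.088*I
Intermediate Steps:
v = 9 (v = -64 + 73 = 9)
B(c) = 39 + c
V(a) = a + a**2 (V(a) = a**2 + a = a + a**2)
-15646 + sqrt(V(v) + ((-17*23 - 6) - B(R))) = -15646 + sqrt(9*(1 + 9) + ((-17*23 - 6) - (39 - 54))) = -15646 + sqrt(9*10 + ((-391 - 6) - 1*(-15))) = -15646 + sqrt(90 + (-397 + 15)) = -15646 + sqrt(90 - 382) = -15646 + sqrt(-292) = -15646 + 2*I*sqrt(73)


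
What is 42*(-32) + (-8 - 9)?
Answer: -1361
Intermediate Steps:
42*(-32) + (-8 - 9) = -1344 - 17 = -1361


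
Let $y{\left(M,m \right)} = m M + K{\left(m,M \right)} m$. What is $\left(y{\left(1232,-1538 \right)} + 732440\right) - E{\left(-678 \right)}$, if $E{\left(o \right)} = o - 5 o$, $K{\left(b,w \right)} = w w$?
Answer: $-2335578400$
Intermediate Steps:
$K{\left(b,w \right)} = w^{2}$
$E{\left(o \right)} = - 4 o$
$y{\left(M,m \right)} = M m + m M^{2}$ ($y{\left(M,m \right)} = m M + M^{2} m = M m + m M^{2}$)
$\left(y{\left(1232,-1538 \right)} + 732440\right) - E{\left(-678 \right)} = \left(1232 \left(-1538\right) \left(1 + 1232\right) + 732440\right) - \left(-4\right) \left(-678\right) = \left(1232 \left(-1538\right) 1233 + 732440\right) - 2712 = \left(-2336308128 + 732440\right) - 2712 = -2335575688 - 2712 = -2335578400$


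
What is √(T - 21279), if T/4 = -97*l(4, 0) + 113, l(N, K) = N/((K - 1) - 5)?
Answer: I*√185115/3 ≈ 143.42*I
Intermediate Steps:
l(N, K) = N/(-6 + K) (l(N, K) = N/((-1 + K) - 5) = N/(-6 + K))
T = 2132/3 (T = 4*(-388/(-6 + 0) + 113) = 4*(-388/(-6) + 113) = 4*(-388*(-1)/6 + 113) = 4*(-97*(-⅔) + 113) = 4*(194/3 + 113) = 4*(533/3) = 2132/3 ≈ 710.67)
√(T - 21279) = √(2132/3 - 21279) = √(-61705/3) = I*√185115/3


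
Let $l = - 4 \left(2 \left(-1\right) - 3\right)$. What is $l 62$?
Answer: $1240$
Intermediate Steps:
$l = 20$ ($l = - 4 \left(-2 - 3\right) = \left(-4\right) \left(-5\right) = 20$)
$l 62 = 20 \cdot 62 = 1240$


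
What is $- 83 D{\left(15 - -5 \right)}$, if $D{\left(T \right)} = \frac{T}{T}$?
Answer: $-83$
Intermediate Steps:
$D{\left(T \right)} = 1$
$- 83 D{\left(15 - -5 \right)} = \left(-83\right) 1 = -83$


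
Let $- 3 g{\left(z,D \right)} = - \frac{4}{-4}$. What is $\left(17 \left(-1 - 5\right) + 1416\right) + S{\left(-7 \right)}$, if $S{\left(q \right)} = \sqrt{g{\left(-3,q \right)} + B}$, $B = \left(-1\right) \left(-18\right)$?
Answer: $1314 + \frac{\sqrt{159}}{3} \approx 1318.2$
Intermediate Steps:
$g{\left(z,D \right)} = - \frac{1}{3}$ ($g{\left(z,D \right)} = - \frac{\left(-4\right) \frac{1}{-4}}{3} = - \frac{\left(-4\right) \left(- \frac{1}{4}\right)}{3} = \left(- \frac{1}{3}\right) 1 = - \frac{1}{3}$)
$B = 18$
$S{\left(q \right)} = \frac{\sqrt{159}}{3}$ ($S{\left(q \right)} = \sqrt{- \frac{1}{3} + 18} = \sqrt{\frac{53}{3}} = \frac{\sqrt{159}}{3}$)
$\left(17 \left(-1 - 5\right) + 1416\right) + S{\left(-7 \right)} = \left(17 \left(-1 - 5\right) + 1416\right) + \frac{\sqrt{159}}{3} = \left(17 \left(-6\right) + 1416\right) + \frac{\sqrt{159}}{3} = \left(-102 + 1416\right) + \frac{\sqrt{159}}{3} = 1314 + \frac{\sqrt{159}}{3}$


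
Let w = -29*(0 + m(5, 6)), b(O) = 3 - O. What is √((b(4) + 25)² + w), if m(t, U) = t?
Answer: √431 ≈ 20.761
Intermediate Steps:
w = -145 (w = -29*(0 + 5) = -29*5 = -145)
√((b(4) + 25)² + w) = √(((3 - 1*4) + 25)² - 145) = √(((3 - 4) + 25)² - 145) = √((-1 + 25)² - 145) = √(24² - 145) = √(576 - 145) = √431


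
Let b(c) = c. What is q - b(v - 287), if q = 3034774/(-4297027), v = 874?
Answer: -2525389623/4297027 ≈ -587.71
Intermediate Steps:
q = -3034774/4297027 (q = 3034774*(-1/4297027) = -3034774/4297027 ≈ -0.70625)
q - b(v - 287) = -3034774/4297027 - (874 - 287) = -3034774/4297027 - 1*587 = -3034774/4297027 - 587 = -2525389623/4297027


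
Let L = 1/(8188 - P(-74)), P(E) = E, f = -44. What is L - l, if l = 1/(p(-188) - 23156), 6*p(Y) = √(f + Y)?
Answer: 3273818465/19935392531742 + 3*I*√58/4825803082 ≈ 0.00016422 + 4.7344e-9*I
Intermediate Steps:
p(Y) = √(-44 + Y)/6
l = 1/(-23156 + I*√58/3) (l = 1/(√(-44 - 188)/6 - 23156) = 1/(√(-232)/6 - 23156) = 1/((2*I*√58)/6 - 23156) = 1/(I*√58/3 - 23156) = 1/(-23156 + I*√58/3) ≈ -4.3185e-5 - 4.7e-9*I)
L = 1/8262 (L = 1/(8188 - 1*(-74)) = 1/(8188 + 74) = 1/8262 ≈ 0.00012104)
L - l = 1/8262 - (-104202/2412901541 - 3*I*√58/4825803082) = 1/8262 + (104202/2412901541 + 3*I*√58/4825803082) = 3273818465/19935392531742 + 3*I*√58/4825803082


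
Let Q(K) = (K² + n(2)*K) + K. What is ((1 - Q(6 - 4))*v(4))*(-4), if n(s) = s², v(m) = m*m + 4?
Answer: 1040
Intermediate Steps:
v(m) = 4 + m² (v(m) = m² + 4 = 4 + m²)
Q(K) = K² + 5*K (Q(K) = (K² + 2²*K) + K = (K² + 4*K) + K = K² + 5*K)
((1 - Q(6 - 4))*v(4))*(-4) = ((1 - (6 - 4)*(5 + (6 - 4)))*(4 + 4²))*(-4) = ((1 - 2*(5 + 2))*(4 + 16))*(-4) = ((1 - 2*7)*20)*(-4) = ((1 - 1*14)*20)*(-4) = ((1 - 14)*20)*(-4) = -13*20*(-4) = -260*(-4) = 1040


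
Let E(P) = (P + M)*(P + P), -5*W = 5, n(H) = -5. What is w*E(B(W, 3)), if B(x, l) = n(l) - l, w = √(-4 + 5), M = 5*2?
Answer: -32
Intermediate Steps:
M = 10
w = 1 (w = √1 = 1)
W = -1 (W = -⅕*5 = -1)
B(x, l) = -5 - l
E(P) = 2*P*(10 + P) (E(P) = (P + 10)*(P + P) = (10 + P)*(2*P) = 2*P*(10 + P))
w*E(B(W, 3)) = 1*(2*(-5 - 1*3)*(10 + (-5 - 1*3))) = 1*(2*(-5 - 3)*(10 + (-5 - 3))) = 1*(2*(-8)*(10 - 8)) = 1*(2*(-8)*2) = 1*(-32) = -32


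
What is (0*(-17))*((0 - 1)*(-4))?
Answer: 0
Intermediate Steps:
(0*(-17))*((0 - 1)*(-4)) = 0*(-1*(-4)) = 0*4 = 0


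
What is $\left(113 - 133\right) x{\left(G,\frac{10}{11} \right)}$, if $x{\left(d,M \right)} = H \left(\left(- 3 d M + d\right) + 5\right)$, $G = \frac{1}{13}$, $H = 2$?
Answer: $- \frac{27840}{143} \approx -194.69$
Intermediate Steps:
$G = \frac{1}{13} \approx 0.076923$
$x{\left(d,M \right)} = 10 + 2 d - 6 M d$ ($x{\left(d,M \right)} = 2 \left(\left(- 3 d M + d\right) + 5\right) = 2 \left(\left(- 3 M d + d\right) + 5\right) = 2 \left(\left(d - 3 M d\right) + 5\right) = 2 \left(5 + d - 3 M d\right) = 10 + 2 d - 6 M d$)
$\left(113 - 133\right) x{\left(G,\frac{10}{11} \right)} = \left(113 - 133\right) \left(10 + 2 \cdot \frac{1}{13} - 6 \cdot \frac{10}{11} \cdot \frac{1}{13}\right) = - 20 \left(10 + \frac{2}{13} - 6 \cdot 10 \cdot \frac{1}{11} \cdot \frac{1}{13}\right) = - 20 \left(10 + \frac{2}{13} - \frac{60}{11} \cdot \frac{1}{13}\right) = - 20 \left(10 + \frac{2}{13} - \frac{60}{143}\right) = \left(-20\right) \frac{1392}{143} = - \frac{27840}{143}$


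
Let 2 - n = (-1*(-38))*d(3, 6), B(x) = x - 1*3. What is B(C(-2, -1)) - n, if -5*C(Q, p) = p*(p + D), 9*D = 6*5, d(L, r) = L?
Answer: 1642/15 ≈ 109.47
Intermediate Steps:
D = 10/3 (D = (6*5)/9 = (⅑)*30 = 10/3 ≈ 3.3333)
C(Q, p) = -p*(10/3 + p)/5 (C(Q, p) = -p*(p + 10/3)/5 = -p*(10/3 + p)/5)
B(x) = -3 + x (B(x) = x - 3 = -3 + x)
n = -112 (n = 2 - (-1*(-38))*3 = 2 - 38*3 = 2 - 1*114 = 2 - 114 = -112)
B(C(-2, -1)) - n = (-3 - 1/15*(-1)*(10 + 3*(-1))) - 1*(-112) = (-3 - 1/15*(-1)*(10 - 3)) + 112 = (-3 - 1/15*(-1)*7) + 112 = (-3 + 7/15) + 112 = -38/15 + 112 = 1642/15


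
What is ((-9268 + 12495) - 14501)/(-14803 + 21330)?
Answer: -11274/6527 ≈ -1.7273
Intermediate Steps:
((-9268 + 12495) - 14501)/(-14803 + 21330) = (3227 - 14501)/6527 = -11274*1/6527 = -11274/6527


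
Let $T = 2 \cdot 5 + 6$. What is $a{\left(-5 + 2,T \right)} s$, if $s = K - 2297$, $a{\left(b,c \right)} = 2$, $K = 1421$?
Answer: $-1752$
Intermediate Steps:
$T = 16$ ($T = 10 + 6 = 16$)
$s = -876$ ($s = 1421 - 2297 = -876$)
$a{\left(-5 + 2,T \right)} s = 2 \left(-876\right) = -1752$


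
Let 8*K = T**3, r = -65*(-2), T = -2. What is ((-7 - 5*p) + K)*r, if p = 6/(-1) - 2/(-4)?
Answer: 2535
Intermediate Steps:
p = -11/2 (p = 6*(-1) - 2*(-1/4) = -6 + 1/2 = -11/2 ≈ -5.5000)
r = 130
K = -1 (K = (1/8)*(-2)**3 = (1/8)*(-8) = -1)
((-7 - 5*p) + K)*r = ((-7 - 5*(-11/2)) - 1)*130 = ((-7 + 55/2) - 1)*130 = (41/2 - 1)*130 = (39/2)*130 = 2535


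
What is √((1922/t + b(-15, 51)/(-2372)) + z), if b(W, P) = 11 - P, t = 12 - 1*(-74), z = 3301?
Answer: √2160849058498/25499 ≈ 57.649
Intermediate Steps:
t = 86 (t = 12 + 74 = 86)
√((1922/t + b(-15, 51)/(-2372)) + z) = √((1922/86 + (11 - 1*51)/(-2372)) + 3301) = √((1922*(1/86) + (11 - 51)*(-1/2372)) + 3301) = √((961/43 - 40*(-1/2372)) + 3301) = √((961/43 + 10/593) + 3301) = √(570303/25499 + 3301) = √(84742502/25499) = √2160849058498/25499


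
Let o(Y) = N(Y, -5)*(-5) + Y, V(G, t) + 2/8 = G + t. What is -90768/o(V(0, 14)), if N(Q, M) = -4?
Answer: -121024/45 ≈ -2689.4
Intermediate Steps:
V(G, t) = -¼ + G + t (V(G, t) = -¼ + (G + t) = -¼ + G + t)
o(Y) = 20 + Y (o(Y) = -4*(-5) + Y = 20 + Y)
-90768/o(V(0, 14)) = -90768/(20 + (-¼ + 0 + 14)) = -90768/(20 + 55/4) = -90768/135/4 = -90768*4/135 = -121024/45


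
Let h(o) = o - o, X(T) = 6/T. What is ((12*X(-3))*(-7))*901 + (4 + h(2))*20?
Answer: 151448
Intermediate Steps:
h(o) = 0
((12*X(-3))*(-7))*901 + (4 + h(2))*20 = ((12*(6/(-3)))*(-7))*901 + (4 + 0)*20 = ((12*(6*(-⅓)))*(-7))*901 + 4*20 = ((12*(-2))*(-7))*901 + 80 = -24*(-7)*901 + 80 = 168*901 + 80 = 151368 + 80 = 151448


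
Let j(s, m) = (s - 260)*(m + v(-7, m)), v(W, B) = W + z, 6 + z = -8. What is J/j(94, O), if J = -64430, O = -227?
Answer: -32215/20584 ≈ -1.5651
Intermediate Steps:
z = -14 (z = -6 - 8 = -14)
v(W, B) = -14 + W (v(W, B) = W - 14 = -14 + W)
j(s, m) = (-260 + s)*(-21 + m) (j(s, m) = (s - 260)*(m + (-14 - 7)) = (-260 + s)*(m - 21) = (-260 + s)*(-21 + m))
J/j(94, O) = -64430/(5460 - 260*(-227) - 21*94 - 227*94) = -64430/(5460 + 59020 - 1974 - 21338) = -64430/41168 = -64430*1/41168 = -32215/20584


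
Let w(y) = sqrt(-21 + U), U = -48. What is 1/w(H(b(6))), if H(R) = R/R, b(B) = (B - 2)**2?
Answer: -I*sqrt(69)/69 ≈ -0.12039*I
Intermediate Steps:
b(B) = (-2 + B)**2
H(R) = 1
w(y) = I*sqrt(69) (w(y) = sqrt(-21 - 48) = sqrt(-69) = I*sqrt(69))
1/w(H(b(6))) = 1/(I*sqrt(69)) = -I*sqrt(69)/69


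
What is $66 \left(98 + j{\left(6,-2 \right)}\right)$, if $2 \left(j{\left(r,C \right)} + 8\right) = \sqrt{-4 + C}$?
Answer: $5940 + 33 i \sqrt{6} \approx 5940.0 + 80.833 i$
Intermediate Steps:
$j{\left(r,C \right)} = -8 + \frac{\sqrt{-4 + C}}{2}$
$66 \left(98 + j{\left(6,-2 \right)}\right) = 66 \left(98 - \left(8 - \frac{\sqrt{-4 - 2}}{2}\right)\right) = 66 \left(98 - \left(8 - \frac{\sqrt{-6}}{2}\right)\right) = 66 \left(98 - \left(8 - \frac{i \sqrt{6}}{2}\right)\right) = 66 \left(90 + \frac{i \sqrt{6}}{2}\right) = 5940 + 33 i \sqrt{6}$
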